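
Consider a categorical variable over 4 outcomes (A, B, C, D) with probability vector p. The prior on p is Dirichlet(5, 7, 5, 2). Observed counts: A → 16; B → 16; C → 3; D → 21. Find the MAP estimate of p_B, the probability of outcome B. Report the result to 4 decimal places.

MAP estimate of p_B = 0.3099

The posterior is Dirichlet(αᵢ + nᵢ) = Dirichlet(21, 23, 8, 23).
For a Dirichlet(a₁,…,a_K) with all aᵢ > 1, the mode has j-th component (aⱼ − 1)/(Σaᵢ − K).
Here Σaᵢ = 75 and K = 4, so p_B = (23 − 1)/(75 − 4) = 22/71 ≈ 0.3099.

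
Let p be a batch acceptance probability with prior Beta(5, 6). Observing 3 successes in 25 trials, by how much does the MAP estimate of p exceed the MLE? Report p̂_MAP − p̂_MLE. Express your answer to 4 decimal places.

MAP − MLE = 0.0859

Posterior is Beta(8, 28); MAP = (8−1)/(36−2) = 7/34 ≈ 0.20588.
MLE ignores the prior: p̂_MLE = k/n = 3/25 ≈ 0.12000.
Difference = 7/34 − 3/25 = 73/850 ≈ 0.0859.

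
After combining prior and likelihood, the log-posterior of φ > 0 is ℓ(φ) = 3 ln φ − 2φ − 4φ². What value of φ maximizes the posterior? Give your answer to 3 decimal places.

φ̂_MAP = 0.500

ℓ'(φ) = 3/φ − 2 − 8φ. Setting this to zero and multiplying by φ: 8φ² + 2φ − 3 = 0.
φ = (−2 + √(2² + 4·8·3)) / (2·8) = (−2 + √100) / 16 = (−2 + 10)/16 = 1/2.
ℓ''(φ) = −3/φ² − 8 < 0, confirming a maximum.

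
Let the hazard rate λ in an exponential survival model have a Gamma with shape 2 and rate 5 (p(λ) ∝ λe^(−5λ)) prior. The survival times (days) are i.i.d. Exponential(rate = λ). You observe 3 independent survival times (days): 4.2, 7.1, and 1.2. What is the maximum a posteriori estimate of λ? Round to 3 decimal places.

λ̂_MAP = 0.229

The Exponential(rate=λ) likelihood is ∝ λ^n e^(−λΣtᵢ). Here n = 3 and Σtᵢ = 4.2 + 7.1 + 1.2 = 12.5.
Posterior ∝ λe^(−5λ) · λ^3e^(−12.5λ) = λ^4e^(−17.5λ), i.e. Gamma(5, 17.5).
Mode = (a−1)/b = 4/17.5 ≈ 0.229.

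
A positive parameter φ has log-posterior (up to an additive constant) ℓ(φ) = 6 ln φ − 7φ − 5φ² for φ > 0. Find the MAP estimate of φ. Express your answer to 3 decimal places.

φ̂_MAP = 0.500

ℓ'(φ) = 6/φ − 7 − 10φ. Setting this to zero and multiplying by φ: 10φ² + 7φ − 6 = 0.
φ = (−7 + √(7² + 4·10·6)) / (2·10) = (−7 + √289) / 20 = (−7 + 17)/20 = 1/2.
ℓ''(φ) = −6/φ² − 10 < 0, confirming a maximum.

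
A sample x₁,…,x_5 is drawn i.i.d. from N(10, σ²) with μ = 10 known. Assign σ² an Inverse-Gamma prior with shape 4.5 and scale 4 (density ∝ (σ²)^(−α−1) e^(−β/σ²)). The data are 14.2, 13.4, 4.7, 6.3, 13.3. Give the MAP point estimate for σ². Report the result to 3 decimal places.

σ̂²_MAP = 5.617

Sum of squared deviations about the known mean: SS = (14.2−10)² + (13.4−10)² + (4.7−10)² + (6.3−10)² + (13.3−10)² = 81.87.
The Normal likelihood contributes (σ²)^(−n/2) exp(−SS/(2σ²)), so the posterior is Inverse-Gamma(α + n/2, β + SS/2) = Inverse-Gamma(7, 44.935).
The mode of Inverse-Gamma(a, b) is b/(a+1) = 44.935/8 ≈ 5.617.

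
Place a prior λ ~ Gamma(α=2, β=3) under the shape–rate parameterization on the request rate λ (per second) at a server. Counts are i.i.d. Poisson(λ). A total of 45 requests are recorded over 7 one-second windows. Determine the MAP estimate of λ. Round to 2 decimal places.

Σxᵢ = 45, n = 7.
Posterior ∝ λe^(−3λ) · λ^45e^(−7λ) = λ^46e^(−10λ), i.e. Gamma(shape=47, rate=10).
The mode of a Gamma(a, b) with a ≥ 1 (shape–rate) is (a−1)/b = 46/10 ≈ 4.60.

λ̂_MAP = 4.60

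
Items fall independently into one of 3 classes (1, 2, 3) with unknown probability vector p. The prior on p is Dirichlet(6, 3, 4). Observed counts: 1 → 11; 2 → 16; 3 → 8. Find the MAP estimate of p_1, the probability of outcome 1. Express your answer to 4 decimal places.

MAP estimate: 0.3556

The posterior is Dirichlet(αᵢ + nᵢ) = Dirichlet(17, 19, 12).
For a Dirichlet(a₁,…,a_K) with all aᵢ > 1, the mode has j-th component (aⱼ − 1)/(Σaᵢ − K).
Here Σaᵢ = 48 and K = 3, so p_1 = (17 − 1)/(48 − 3) = 16/45 ≈ 0.3556.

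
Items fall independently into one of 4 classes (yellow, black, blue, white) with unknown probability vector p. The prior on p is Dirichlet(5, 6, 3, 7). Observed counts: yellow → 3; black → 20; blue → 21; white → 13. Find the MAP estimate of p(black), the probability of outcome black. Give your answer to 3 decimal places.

The posterior is Dirichlet(αᵢ + nᵢ) = Dirichlet(8, 26, 24, 20).
For a Dirichlet(a₁,…,a_K) with all aᵢ > 1, the mode has j-th component (aⱼ − 1)/(Σaᵢ − K).
Here Σaᵢ = 78 and K = 4, so p(black) = (26 − 1)/(78 − 4) = 25/74 ≈ 0.338.

MAP estimate of p(black) = 0.338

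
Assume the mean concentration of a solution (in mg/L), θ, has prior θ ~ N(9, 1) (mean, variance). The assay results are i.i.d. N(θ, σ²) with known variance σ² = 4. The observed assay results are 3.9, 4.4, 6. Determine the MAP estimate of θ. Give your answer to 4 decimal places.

n = 3; x̄ = (3.9 + 4.4 + 6)/3 = 14.3/3 = 143/30 ≈ 4.7667.
For a Normal prior and Normal likelihood with known variance, the posterior is Normal; its mode equals its mean, the precision-weighted average.
Prior precision 1/σ₀² = 1/1 = 1; data precision n/σ² = 3/4 = 0.75.
θ̂ = (1·9 + 0.75·(143/30)) / (1 + 0.75) = 12.575/1.75 = 503/70 ≈ 7.1857.

θ̂_MAP = 7.1857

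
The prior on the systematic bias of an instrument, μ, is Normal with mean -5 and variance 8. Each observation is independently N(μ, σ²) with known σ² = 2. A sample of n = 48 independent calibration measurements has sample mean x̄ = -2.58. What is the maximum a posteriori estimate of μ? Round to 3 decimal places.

n = 48, x̄ = -2.58.
For a Normal prior and Normal likelihood with known variance, the posterior is Normal; its mode equals its mean, the precision-weighted average.
Prior precision 1/σ₀² = 1/8 = 0.125; data precision n/σ² = 48/2 = 24.
μ̂ = (0.125·(-5) + 24·(-2.58)) / (0.125 + 24) = (-62.545)/24.125 = -12509/4825 ≈ -2.593.

μ̂_MAP = -2.593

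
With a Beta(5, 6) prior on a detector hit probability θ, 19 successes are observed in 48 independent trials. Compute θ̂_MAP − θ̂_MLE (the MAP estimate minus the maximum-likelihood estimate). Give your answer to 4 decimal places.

MAP − MLE = 0.0077

Posterior is Beta(24, 35); MAP = (24−1)/(59−2) = 23/57 ≈ 0.40351.
MLE ignores the prior: θ̂_MLE = k/n = 19/48 ≈ 0.39583.
Difference = 23/57 − 19/48 = 7/912 ≈ 0.0077.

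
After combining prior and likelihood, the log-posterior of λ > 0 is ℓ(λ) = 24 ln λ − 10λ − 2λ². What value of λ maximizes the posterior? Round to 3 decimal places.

ℓ'(λ) = 24/λ − 10 − 4λ. Setting this to zero and multiplying by λ: 4λ² + 10λ − 24 = 0.
λ = (−10 + √(10² + 4·4·24)) / (2·4) = (−10 + √484) / 8 = (−10 + 22)/8 = 3/2.
ℓ''(λ) = −24/λ² − 4 < 0, confirming a maximum.

λ̂_MAP = 1.500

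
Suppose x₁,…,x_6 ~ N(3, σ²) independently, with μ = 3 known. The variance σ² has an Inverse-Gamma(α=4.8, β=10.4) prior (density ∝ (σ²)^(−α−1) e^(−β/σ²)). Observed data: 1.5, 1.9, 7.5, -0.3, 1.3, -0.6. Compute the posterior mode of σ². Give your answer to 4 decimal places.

σ̂²_MAP = 4.0483

Sum of squared deviations about the known mean: SS = (1.5−3)² + (1.9−3)² + (7.5−3)² + (-0.3−3)² + (1.3−3)² + (-0.6−3)² = 50.45.
The Normal likelihood contributes (σ²)^(−n/2) exp(−SS/(2σ²)), so the posterior is Inverse-Gamma(α + n/2, β + SS/2) = Inverse-Gamma(7.8, 35.625).
The mode of Inverse-Gamma(a, b) is b/(a+1) = 35.625/8.8 ≈ 4.0483.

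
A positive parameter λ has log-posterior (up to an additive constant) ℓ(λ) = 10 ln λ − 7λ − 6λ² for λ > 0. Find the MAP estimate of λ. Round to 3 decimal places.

λ̂_MAP = 0.667

ℓ'(λ) = 10/λ − 7 − 12λ. Setting this to zero and multiplying by λ: 12λ² + 7λ − 10 = 0.
λ = (−7 + √(7² + 4·12·10)) / (2·12) = (−7 + √529) / 24 = (−7 + 23)/24 = 2/3.
ℓ''(λ) = −10/λ² − 12 < 0, confirming a maximum.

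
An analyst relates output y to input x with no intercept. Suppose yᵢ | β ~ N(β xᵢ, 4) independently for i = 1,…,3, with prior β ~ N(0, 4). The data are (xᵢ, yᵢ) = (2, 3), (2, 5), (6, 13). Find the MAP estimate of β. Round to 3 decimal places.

log p(β | y) = −Σ(yᵢ − βxᵢ)²/(2·4) − β²/(2·4) + const.
Setting the derivative to zero: Σxᵢ(yᵢ − βxᵢ)/4 − β/4 = 0, so β = Σxᵢyᵢ / (Σxᵢ² + σ²/τ²).
Σxᵢyᵢ = 2·3 + 2·5 + 6·13 = 94; Σxᵢ² = 44; σ²/τ² = 1.
β̂_MAP = 94 / (44 + 1) = 94/45 ≈ 2.089.

β̂_MAP = 2.089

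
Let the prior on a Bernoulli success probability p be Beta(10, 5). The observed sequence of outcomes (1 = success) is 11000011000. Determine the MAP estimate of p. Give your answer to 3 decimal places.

p̂_MAP = 0.542

Prior: Beta(10, 5).
Data: 4 successes in 11 trials (from the sequence). The binomial likelihood contributes p^4(1−p)^7, so the posterior is Beta(10+4, 5+7) = Beta(14, 12).
For Beta(a, b) with a, b > 1 the mode is (a−1)/(a+b−2) = 13/24 ≈ 0.542.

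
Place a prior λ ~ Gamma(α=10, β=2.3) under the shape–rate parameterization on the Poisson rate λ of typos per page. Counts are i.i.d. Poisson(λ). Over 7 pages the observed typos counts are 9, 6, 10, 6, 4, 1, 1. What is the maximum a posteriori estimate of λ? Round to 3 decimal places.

Σxᵢ = 9+6+10+6+4+1+1 = 37, with n = 7.
Posterior ∝ λ^9e^(−2.3λ) · λ^37e^(−7λ) = λ^46e^(−9.3λ), i.e. Gamma(shape=47, rate=9.3).
The mode of a Gamma(a, b) with a ≥ 1 (shape–rate) is (a−1)/b = 46/9.3 ≈ 4.946.

λ̂_MAP = 4.946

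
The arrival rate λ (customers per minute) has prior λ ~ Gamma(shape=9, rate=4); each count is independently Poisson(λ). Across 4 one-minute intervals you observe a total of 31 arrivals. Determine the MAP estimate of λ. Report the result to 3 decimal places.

λ̂_MAP = 4.875

Σxᵢ = 31, n = 4.
Posterior ∝ λ^8e^(−4λ) · λ^31e^(−4λ) = λ^39e^(−8λ), i.e. Gamma(shape=40, rate=8).
The mode of a Gamma(a, b) with a ≥ 1 (shape–rate) is (a−1)/b = 39/8 ≈ 4.875.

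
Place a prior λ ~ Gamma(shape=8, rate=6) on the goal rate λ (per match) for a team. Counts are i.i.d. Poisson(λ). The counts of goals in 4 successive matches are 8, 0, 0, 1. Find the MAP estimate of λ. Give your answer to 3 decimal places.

Σxᵢ = 8+0+0+1 = 9, with n = 4.
Posterior ∝ λ^7e^(−6λ) · λ^9e^(−4λ) = λ^16e^(−10λ), i.e. Gamma(shape=17, rate=10).
The mode of a Gamma(a, b) with a ≥ 1 (shape–rate) is (a−1)/b = 16/10 ≈ 1.600.

λ̂_MAP = 1.600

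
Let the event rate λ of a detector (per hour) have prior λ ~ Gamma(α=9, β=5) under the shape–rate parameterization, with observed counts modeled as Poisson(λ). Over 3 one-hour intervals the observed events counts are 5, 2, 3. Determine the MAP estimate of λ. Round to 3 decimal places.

λ̂_MAP = 2.250

Σxᵢ = 5+2+3 = 10, with n = 3.
Posterior ∝ λ^8e^(−5λ) · λ^10e^(−3λ) = λ^18e^(−8λ), i.e. Gamma(shape=19, rate=8).
The mode of a Gamma(a, b) with a ≥ 1 (shape–rate) is (a−1)/b = 18/8 ≈ 2.250.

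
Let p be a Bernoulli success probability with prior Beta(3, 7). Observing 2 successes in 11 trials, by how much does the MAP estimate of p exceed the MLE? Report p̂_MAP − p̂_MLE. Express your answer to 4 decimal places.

MAP − MLE = 0.0287

Posterior is Beta(5, 16); MAP = (5−1)/(21−2) = 4/19 ≈ 0.21053.
MLE ignores the prior: p̂_MLE = k/n = 2/11 ≈ 0.18182.
Difference = 4/19 − 2/11 = 6/209 ≈ 0.0287.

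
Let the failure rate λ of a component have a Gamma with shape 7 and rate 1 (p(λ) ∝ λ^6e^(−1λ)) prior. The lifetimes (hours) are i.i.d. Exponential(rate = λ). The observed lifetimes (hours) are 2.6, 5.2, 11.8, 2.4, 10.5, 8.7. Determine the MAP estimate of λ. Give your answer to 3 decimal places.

The Exponential(rate=λ) likelihood is ∝ λ^n e^(−λΣtᵢ). Here n = 6 and Σtᵢ = 2.6 + 5.2 + 11.8 + 2.4 + 10.5 + 8.7 = 41.2.
Posterior ∝ λ^6e^(−1λ) · λ^6e^(−41.2λ) = λ^12e^(−42.2λ), i.e. Gamma(13, 42.2).
Mode = (a−1)/b = 12/42.2 ≈ 0.284.

λ̂_MAP = 0.284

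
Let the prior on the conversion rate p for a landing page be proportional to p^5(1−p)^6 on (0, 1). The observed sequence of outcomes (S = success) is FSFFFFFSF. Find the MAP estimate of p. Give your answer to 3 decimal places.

The prior density ∝ p^5(1−p)^6 is the kernel of Beta(6, 7).
Data: 2 successes in 9 trials (from the sequence). The binomial likelihood contributes p^2(1−p)^7, so the posterior is Beta(6+2, 7+7) = Beta(8, 14).
For Beta(a, b) with a, b > 1 the mode is (a−1)/(a+b−2) = 7/20 ≈ 0.350.

p̂_MAP = 0.350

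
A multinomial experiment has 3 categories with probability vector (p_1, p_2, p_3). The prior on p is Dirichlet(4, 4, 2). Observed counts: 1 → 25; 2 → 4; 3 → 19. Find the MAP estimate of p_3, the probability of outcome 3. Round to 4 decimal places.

The posterior is Dirichlet(αᵢ + nᵢ) = Dirichlet(29, 8, 21).
For a Dirichlet(a₁,…,a_K) with all aᵢ > 1, the mode has j-th component (aⱼ − 1)/(Σaᵢ − K).
Here Σaᵢ = 58 and K = 3, so p_3 = (21 − 1)/(58 − 3) = 20/55 ≈ 0.3636.

MAP estimate: 0.3636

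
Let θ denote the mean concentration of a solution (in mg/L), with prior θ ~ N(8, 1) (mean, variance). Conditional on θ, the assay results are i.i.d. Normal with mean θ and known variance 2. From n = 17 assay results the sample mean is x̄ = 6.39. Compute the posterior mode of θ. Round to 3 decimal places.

θ̂_MAP = 6.559

n = 17, x̄ = 6.39.
For a Normal prior and Normal likelihood with known variance, the posterior is Normal; its mode equals its mean, the precision-weighted average.
Prior precision 1/σ₀² = 1/1 = 1; data precision n/σ² = 17/2 = 8.5.
θ̂ = (1·8 + 8.5·6.39) / (1 + 8.5) = 62.315/9.5 = 12463/1900 ≈ 6.559.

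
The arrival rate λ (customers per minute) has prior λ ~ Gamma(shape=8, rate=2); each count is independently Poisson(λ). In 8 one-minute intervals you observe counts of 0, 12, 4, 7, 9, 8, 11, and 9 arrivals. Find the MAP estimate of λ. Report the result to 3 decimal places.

Σxᵢ = 0+12+4+7+9+8+11+9 = 60, with n = 8.
Posterior ∝ λ^7e^(−2λ) · λ^60e^(−8λ) = λ^67e^(−10λ), i.e. Gamma(shape=68, rate=10).
The mode of a Gamma(a, b) with a ≥ 1 (shape–rate) is (a−1)/b = 67/10 ≈ 6.700.

λ̂_MAP = 6.700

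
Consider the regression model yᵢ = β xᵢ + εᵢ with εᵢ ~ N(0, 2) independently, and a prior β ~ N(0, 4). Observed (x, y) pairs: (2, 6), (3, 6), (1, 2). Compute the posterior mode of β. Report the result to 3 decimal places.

β̂_MAP = 2.207

log p(β | y) = −Σ(yᵢ − βxᵢ)²/(2·2) − β²/(2·4) + const.
Setting the derivative to zero: Σxᵢ(yᵢ − βxᵢ)/2 − β/4 = 0, so β = Σxᵢyᵢ / (Σxᵢ² + σ²/τ²).
Σxᵢyᵢ = 2·6 + 3·6 + 1·2 = 32; Σxᵢ² = 14; σ²/τ² = 0.5.
β̂_MAP = 32 / (14 + 0.5) = 32/14.5 ≈ 2.207.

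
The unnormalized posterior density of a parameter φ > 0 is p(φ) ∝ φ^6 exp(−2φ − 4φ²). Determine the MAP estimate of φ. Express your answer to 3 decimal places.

ℓ'(φ) = 6/φ − 2 − 8φ. Setting this to zero and multiplying by φ: 8φ² + 2φ − 6 = 0.
φ = (−2 + √(2² + 4·8·6)) / (2·8) = (−2 + √196) / 16 = (−2 + 14)/16 = 3/4.
ℓ''(φ) = −6/φ² − 8 < 0, confirming a maximum.

φ̂_MAP = 0.750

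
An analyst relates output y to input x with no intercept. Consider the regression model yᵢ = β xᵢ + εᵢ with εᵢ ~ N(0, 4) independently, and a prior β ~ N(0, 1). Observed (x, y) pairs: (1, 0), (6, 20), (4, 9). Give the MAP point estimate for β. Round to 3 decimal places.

β̂_MAP = 2.737

log p(β | y) = −Σ(yᵢ − βxᵢ)²/(2·4) − β²/(2·1) + const.
Setting the derivative to zero: Σxᵢ(yᵢ − βxᵢ)/4 − β/1 = 0, so β = Σxᵢyᵢ / (Σxᵢ² + σ²/τ²).
Σxᵢyᵢ = 1·0 + 6·20 + 4·9 = 156; Σxᵢ² = 53; σ²/τ² = 4.
β̂_MAP = 156 / (53 + 4) = 156/57 ≈ 2.737.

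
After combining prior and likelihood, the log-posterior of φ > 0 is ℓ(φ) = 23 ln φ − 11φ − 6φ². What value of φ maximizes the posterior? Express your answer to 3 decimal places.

φ̂_MAP = 1.000

ℓ'(φ) = 23/φ − 11 − 12φ. Setting this to zero and multiplying by φ: 12φ² + 11φ − 23 = 0.
φ = (−11 + √(11² + 4·12·23)) / (2·12) = (−11 + √1225) / 24 = (−11 + 35)/24 = 1.
ℓ''(φ) = −23/φ² − 12 < 0, confirming a maximum.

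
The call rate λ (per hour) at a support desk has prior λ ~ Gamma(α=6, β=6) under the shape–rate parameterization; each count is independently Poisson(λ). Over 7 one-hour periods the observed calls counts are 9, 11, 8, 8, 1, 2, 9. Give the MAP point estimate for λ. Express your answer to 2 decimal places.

Σxᵢ = 9+11+8+8+1+2+9 = 48, with n = 7.
Posterior ∝ λ^5e^(−6λ) · λ^48e^(−7λ) = λ^53e^(−13λ), i.e. Gamma(shape=54, rate=13).
The mode of a Gamma(a, b) with a ≥ 1 (shape–rate) is (a−1)/b = 53/13 ≈ 4.08.

λ̂_MAP = 4.08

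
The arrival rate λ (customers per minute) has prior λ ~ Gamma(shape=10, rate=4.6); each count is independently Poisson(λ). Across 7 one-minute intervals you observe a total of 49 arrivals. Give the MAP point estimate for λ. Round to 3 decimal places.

λ̂_MAP = 5.000

Σxᵢ = 49, n = 7.
Posterior ∝ λ^9e^(−4.6λ) · λ^49e^(−7λ) = λ^58e^(−11.6λ), i.e. Gamma(shape=59, rate=11.6).
The mode of a Gamma(a, b) with a ≥ 1 (shape–rate) is (a−1)/b = 58/11.6 ≈ 5.000.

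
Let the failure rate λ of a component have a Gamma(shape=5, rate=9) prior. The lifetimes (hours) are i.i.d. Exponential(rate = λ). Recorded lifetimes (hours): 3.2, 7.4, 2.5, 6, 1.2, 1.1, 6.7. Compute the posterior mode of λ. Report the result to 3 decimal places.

The Exponential(rate=λ) likelihood is ∝ λ^n e^(−λΣtᵢ). Here n = 7 and Σtᵢ = 3.2 + 7.4 + 2.5 + 6 + 1.2 + 1.1 + 6.7 = 28.1.
Posterior ∝ λ^4e^(−9λ) · λ^7e^(−28.1λ) = λ^11e^(−37.1λ), i.e. Gamma(12, 37.1).
Mode = (a−1)/b = 11/37.1 ≈ 0.296.

λ̂_MAP = 0.296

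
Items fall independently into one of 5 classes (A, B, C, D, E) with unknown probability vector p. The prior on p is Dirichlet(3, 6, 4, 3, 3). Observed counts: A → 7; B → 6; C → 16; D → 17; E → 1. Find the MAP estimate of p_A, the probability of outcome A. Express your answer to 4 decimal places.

The posterior is Dirichlet(αᵢ + nᵢ) = Dirichlet(10, 12, 20, 20, 4).
For a Dirichlet(a₁,…,a_K) with all aᵢ > 1, the mode has j-th component (aⱼ − 1)/(Σaᵢ − K).
Here Σaᵢ = 66 and K = 5, so p_A = (10 − 1)/(66 − 5) = 9/61 ≈ 0.1475.

MAP estimate of p_A = 0.1475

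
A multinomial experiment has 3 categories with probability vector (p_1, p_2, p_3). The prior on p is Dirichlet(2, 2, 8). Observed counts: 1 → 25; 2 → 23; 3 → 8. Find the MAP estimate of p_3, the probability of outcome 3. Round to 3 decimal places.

The posterior is Dirichlet(αᵢ + nᵢ) = Dirichlet(27, 25, 16).
For a Dirichlet(a₁,…,a_K) with all aᵢ > 1, the mode has j-th component (aⱼ − 1)/(Σaᵢ − K).
Here Σaᵢ = 68 and K = 3, so p_3 = (16 − 1)/(68 − 3) = 15/65 ≈ 0.231.

MAP estimate: 0.231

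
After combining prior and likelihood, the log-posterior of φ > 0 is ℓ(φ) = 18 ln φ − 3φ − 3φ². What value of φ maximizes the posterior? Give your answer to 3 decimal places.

φ̂_MAP = 1.500

ℓ'(φ) = 18/φ − 3 − 6φ. Setting this to zero and multiplying by φ: 6φ² + 3φ − 18 = 0.
φ = (−3 + √(3² + 4·6·18)) / (2·6) = (−3 + √441) / 12 = (−3 + 21)/12 = 3/2.
ℓ''(φ) = −18/φ² − 6 < 0, confirming a maximum.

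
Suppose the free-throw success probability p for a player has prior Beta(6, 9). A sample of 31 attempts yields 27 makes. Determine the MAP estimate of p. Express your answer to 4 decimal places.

p̂_MAP = 0.7273

Prior: Beta(6, 9).
Data: 27 successes in 31 trials. The binomial likelihood contributes p^27(1−p)^4, so the posterior is Beta(6+27, 9+4) = Beta(33, 13).
For Beta(a, b) with a, b > 1 the mode is (a−1)/(a+b−2) = 32/44 ≈ 0.7273.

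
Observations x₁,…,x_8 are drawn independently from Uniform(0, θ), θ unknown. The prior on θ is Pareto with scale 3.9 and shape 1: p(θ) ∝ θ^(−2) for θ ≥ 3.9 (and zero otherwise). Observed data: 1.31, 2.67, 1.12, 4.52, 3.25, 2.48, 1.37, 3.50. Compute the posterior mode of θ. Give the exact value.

The Uniform(0, θ) likelihood is θ^(−n) for θ ≥ max(xᵢ), zero otherwise. Here max(xᵢ) = 4.52.
Posterior ∝ θ^(−2) · θ^(−8) = θ^(−10) on θ ≥ max(3.9, 4.52) = 4.52.
This density is strictly decreasing in θ, so the posterior mode lies at the lower boundary of the support.

θ̂_MAP = 4.52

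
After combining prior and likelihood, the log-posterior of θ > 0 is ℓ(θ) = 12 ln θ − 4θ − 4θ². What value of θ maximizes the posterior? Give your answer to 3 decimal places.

ℓ'(θ) = 12/θ − 4 − 8θ. Setting this to zero and multiplying by θ: 8θ² + 4θ − 12 = 0.
θ = (−4 + √(4² + 4·8·12)) / (2·8) = (−4 + √400) / 16 = (−4 + 20)/16 = 1.
ℓ''(θ) = −12/θ² − 8 < 0, confirming a maximum.

θ̂_MAP = 1.000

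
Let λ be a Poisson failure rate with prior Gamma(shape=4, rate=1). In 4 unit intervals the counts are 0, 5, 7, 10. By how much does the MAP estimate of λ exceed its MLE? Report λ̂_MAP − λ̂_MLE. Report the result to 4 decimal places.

MAP − MLE = -0.5000

Σxᵢ = 22. Posterior is Gamma(26, 5); MAP = (26−1)/5 = 25/5 ≈ 5.00000.
MLE = x̄ = 22/4 ≈ 5.50000.
Difference = 25/5 − 22/4 = -1/2 ≈ -0.5000.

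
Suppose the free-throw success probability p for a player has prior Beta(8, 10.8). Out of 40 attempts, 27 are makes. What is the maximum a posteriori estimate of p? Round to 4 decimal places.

p̂_MAP = 0.5986

Prior: Beta(8, 10.8).
Data: 27 successes in 40 trials. The binomial likelihood contributes p^27(1−p)^13, so the posterior is Beta(8+27, 10.8+13) = Beta(35, 23.8).
For Beta(a, b) with a, b > 1 the mode is (a−1)/(a+b−2) = 34/56.8 ≈ 0.5986.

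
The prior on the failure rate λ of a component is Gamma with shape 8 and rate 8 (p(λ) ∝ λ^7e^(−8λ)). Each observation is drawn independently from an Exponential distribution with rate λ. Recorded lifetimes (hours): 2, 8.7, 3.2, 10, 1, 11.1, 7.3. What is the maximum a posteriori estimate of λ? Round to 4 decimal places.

The Exponential(rate=λ) likelihood is ∝ λ^n e^(−λΣtᵢ). Here n = 7 and Σtᵢ = 2 + 8.7 + 3.2 + 10 + 1 + 11.1 + 7.3 = 43.3.
Posterior ∝ λ^7e^(−8λ) · λ^7e^(−43.3λ) = λ^14e^(−51.3λ), i.e. Gamma(15, 51.3).
Mode = (a−1)/b = 14/51.3 ≈ 0.2729.

λ̂_MAP = 0.2729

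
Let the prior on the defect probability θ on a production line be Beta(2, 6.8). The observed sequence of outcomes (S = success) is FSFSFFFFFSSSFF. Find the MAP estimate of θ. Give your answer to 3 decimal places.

θ̂_MAP = 0.288

Prior: Beta(2, 6.8).
Data: 5 successes in 14 trials (from the sequence). The binomial likelihood contributes θ^5(1−θ)^9, so the posterior is Beta(2+5, 6.8+9) = Beta(7, 15.8).
For Beta(a, b) with a, b > 1 the mode is (a−1)/(a+b−2) = 6/20.8 ≈ 0.288.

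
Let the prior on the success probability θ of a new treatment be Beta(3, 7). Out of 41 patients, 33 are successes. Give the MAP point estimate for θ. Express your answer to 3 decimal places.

θ̂_MAP = 0.714

Prior: Beta(3, 7).
Data: 33 successes in 41 trials. The binomial likelihood contributes θ^33(1−θ)^8, so the posterior is Beta(3+33, 7+8) = Beta(36, 15).
For Beta(a, b) with a, b > 1 the mode is (a−1)/(a+b−2) = 35/49 ≈ 0.714.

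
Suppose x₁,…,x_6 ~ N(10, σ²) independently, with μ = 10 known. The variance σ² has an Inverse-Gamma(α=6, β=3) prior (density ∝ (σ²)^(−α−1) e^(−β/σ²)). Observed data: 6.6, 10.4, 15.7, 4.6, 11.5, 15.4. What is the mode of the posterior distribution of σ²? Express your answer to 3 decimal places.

Sum of squared deviations about the known mean: SS = (6.6−10)² + (10.4−10)² + (15.7−10)² + (4.6−10)² + (11.5−10)² + (15.4−10)² = 104.78.
The Normal likelihood contributes (σ²)^(−n/2) exp(−SS/(2σ²)), so the posterior is Inverse-Gamma(α + n/2, β + SS/2) = Inverse-Gamma(9, 55.39).
The mode of Inverse-Gamma(a, b) is b/(a+1) = 55.39/10 ≈ 5.539.

σ̂²_MAP = 5.539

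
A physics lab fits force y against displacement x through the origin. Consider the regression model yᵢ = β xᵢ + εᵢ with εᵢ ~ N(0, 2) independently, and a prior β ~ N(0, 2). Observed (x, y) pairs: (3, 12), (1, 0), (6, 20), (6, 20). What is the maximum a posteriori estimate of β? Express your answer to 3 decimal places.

log p(β | y) = −Σ(yᵢ − βxᵢ)²/(2·2) − β²/(2·2) + const.
Setting the derivative to zero: Σxᵢ(yᵢ − βxᵢ)/2 − β/2 = 0, so β = Σxᵢyᵢ / (Σxᵢ² + σ²/τ²).
Σxᵢyᵢ = 3·12 + 1·0 + 6·20 + 6·20 = 276; Σxᵢ² = 82; σ²/τ² = 1.
β̂_MAP = 276 / (82 + 1) = 276/83 ≈ 3.325.

β̂_MAP = 3.325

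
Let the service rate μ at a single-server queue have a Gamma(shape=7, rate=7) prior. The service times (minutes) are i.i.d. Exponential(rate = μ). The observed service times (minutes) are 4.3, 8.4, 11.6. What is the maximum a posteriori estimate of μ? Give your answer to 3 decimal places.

μ̂_MAP = 0.288

The Exponential(rate=μ) likelihood is ∝ μ^n e^(−μΣtᵢ). Here n = 3 and Σtᵢ = 4.3 + 8.4 + 11.6 = 24.3.
Posterior ∝ μ^6e^(−7μ) · μ^3e^(−24.3μ) = μ^9e^(−31.3μ), i.e. Gamma(10, 31.3).
Mode = (a−1)/b = 9/31.3 ≈ 0.288.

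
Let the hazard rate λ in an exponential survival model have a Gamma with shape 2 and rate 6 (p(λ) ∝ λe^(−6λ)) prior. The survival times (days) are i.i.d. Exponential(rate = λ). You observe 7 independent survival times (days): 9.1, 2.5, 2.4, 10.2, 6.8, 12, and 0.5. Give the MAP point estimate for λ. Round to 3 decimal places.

The Exponential(rate=λ) likelihood is ∝ λ^n e^(−λΣtᵢ). Here n = 7 and Σtᵢ = 9.1 + 2.5 + 2.4 + 10.2 + 6.8 + 12 + 0.5 = 43.5.
Posterior ∝ λe^(−6λ) · λ^7e^(−43.5λ) = λ^8e^(−49.5λ), i.e. Gamma(9, 49.5).
Mode = (a−1)/b = 8/49.5 ≈ 0.162.

λ̂_MAP = 0.162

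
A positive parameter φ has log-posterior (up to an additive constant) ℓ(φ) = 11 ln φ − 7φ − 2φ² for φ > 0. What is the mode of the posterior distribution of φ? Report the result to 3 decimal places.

ℓ'(φ) = 11/φ − 7 − 4φ. Setting this to zero and multiplying by φ: 4φ² + 7φ − 11 = 0.
φ = (−7 + √(7² + 4·4·11)) / (2·4) = (−7 + √225) / 8 = (−7 + 15)/8 = 1.
ℓ''(φ) = −11/φ² − 4 < 0, confirming a maximum.

φ̂_MAP = 1.000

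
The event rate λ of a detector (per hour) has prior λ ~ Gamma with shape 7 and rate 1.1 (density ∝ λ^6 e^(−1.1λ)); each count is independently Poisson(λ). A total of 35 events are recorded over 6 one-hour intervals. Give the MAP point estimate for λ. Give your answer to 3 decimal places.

Σxᵢ = 35, n = 6.
Posterior ∝ λ^6e^(−1.1λ) · λ^35e^(−6λ) = λ^41e^(−7.1λ), i.e. Gamma(shape=42, rate=7.1).
The mode of a Gamma(a, b) with a ≥ 1 (shape–rate) is (a−1)/b = 41/7.1 ≈ 5.775.

λ̂_MAP = 5.775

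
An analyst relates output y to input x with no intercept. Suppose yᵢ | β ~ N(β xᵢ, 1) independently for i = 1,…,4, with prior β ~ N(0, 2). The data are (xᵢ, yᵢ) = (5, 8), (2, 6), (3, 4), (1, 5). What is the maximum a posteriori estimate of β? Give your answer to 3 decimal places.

log p(β | y) = −Σ(yᵢ − βxᵢ)²/(2·1) − β²/(2·2) + const.
Setting the derivative to zero: Σxᵢ(yᵢ − βxᵢ)/1 − β/2 = 0, so β = Σxᵢyᵢ / (Σxᵢ² + σ²/τ²).
Σxᵢyᵢ = 5·8 + 2·6 + 3·4 + 1·5 = 69; Σxᵢ² = 39; σ²/τ² = 0.5.
β̂_MAP = 69 / (39 + 0.5) = 69/39.5 ≈ 1.747.

β̂_MAP = 1.747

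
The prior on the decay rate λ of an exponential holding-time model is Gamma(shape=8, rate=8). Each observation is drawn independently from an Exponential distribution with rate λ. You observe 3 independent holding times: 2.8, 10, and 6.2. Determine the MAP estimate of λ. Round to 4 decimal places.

The Exponential(rate=λ) likelihood is ∝ λ^n e^(−λΣtᵢ). Here n = 3 and Σtᵢ = 2.8 + 10 + 6.2 = 19.
Posterior ∝ λ^7e^(−8λ) · λ^3e^(−19λ) = λ^10e^(−27λ), i.e. Gamma(11, 27).
Mode = (a−1)/b = 10/27 ≈ 0.3704.

λ̂_MAP = 0.3704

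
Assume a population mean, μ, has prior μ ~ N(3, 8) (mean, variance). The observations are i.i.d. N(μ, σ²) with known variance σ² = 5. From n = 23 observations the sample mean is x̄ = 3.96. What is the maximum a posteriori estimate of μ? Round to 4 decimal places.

μ̂_MAP = 3.9346

n = 23, x̄ = 3.96.
For a Normal prior and Normal likelihood with known variance, the posterior is Normal; its mode equals its mean, the precision-weighted average.
Prior precision 1/σ₀² = 1/8 = 0.125; data precision n/σ² = 23/5 = 4.6.
μ̂ = (0.125·3 + 4.6·3.96) / (0.125 + 4.6) = 18.591/4.725 = 6197/1575 ≈ 3.9346.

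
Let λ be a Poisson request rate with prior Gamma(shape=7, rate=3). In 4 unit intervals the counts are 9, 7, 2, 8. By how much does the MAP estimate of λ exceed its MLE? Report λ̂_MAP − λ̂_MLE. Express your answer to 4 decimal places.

Σxᵢ = 26. Posterior is Gamma(33, 7); MAP = (33−1)/7 = 32/7 ≈ 4.57143.
MLE = x̄ = 26/4 ≈ 6.50000.
Difference = 32/7 − 26/4 = -27/14 ≈ -1.9286.

MAP − MLE = -1.9286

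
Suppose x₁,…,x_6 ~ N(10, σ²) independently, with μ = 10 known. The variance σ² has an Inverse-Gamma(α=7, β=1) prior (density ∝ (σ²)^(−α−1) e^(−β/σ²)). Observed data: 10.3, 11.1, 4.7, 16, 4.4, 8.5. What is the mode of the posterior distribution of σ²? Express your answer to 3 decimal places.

Sum of squared deviations about the known mean: SS = (10.3−10)² + (11.1−10)² + (4.7−10)² + (16−10)² + (4.4−10)² + (8.5−10)² = 99.
The Normal likelihood contributes (σ²)^(−n/2) exp(−SS/(2σ²)), so the posterior is Inverse-Gamma(α + n/2, β + SS/2) = Inverse-Gamma(10, 50.5).
The mode of Inverse-Gamma(a, b) is b/(a+1) = 50.5/11 ≈ 4.591.

σ̂²_MAP = 4.591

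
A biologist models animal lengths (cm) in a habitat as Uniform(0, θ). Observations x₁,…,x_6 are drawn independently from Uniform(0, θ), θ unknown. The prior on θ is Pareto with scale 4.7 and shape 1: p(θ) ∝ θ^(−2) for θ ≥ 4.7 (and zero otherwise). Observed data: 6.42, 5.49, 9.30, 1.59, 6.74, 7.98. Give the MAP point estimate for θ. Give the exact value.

The Uniform(0, θ) likelihood is θ^(−n) for θ ≥ max(xᵢ), zero otherwise. Here max(xᵢ) = 9.30.
Posterior ∝ θ^(−2) · θ^(−6) = θ^(−8) on θ ≥ max(4.7, 9.30) = 9.30.
This density is strictly decreasing in θ, so the posterior mode lies at the lower boundary of the support.

θ̂_MAP = 9.30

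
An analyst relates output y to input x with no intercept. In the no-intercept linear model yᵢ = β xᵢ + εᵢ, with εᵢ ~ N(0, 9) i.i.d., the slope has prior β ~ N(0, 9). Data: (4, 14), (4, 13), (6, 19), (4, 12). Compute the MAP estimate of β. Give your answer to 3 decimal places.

β̂_MAP = 3.176

log p(β | y) = −Σ(yᵢ − βxᵢ)²/(2·9) − β²/(2·9) + const.
Setting the derivative to zero: Σxᵢ(yᵢ − βxᵢ)/9 − β/9 = 0, so β = Σxᵢyᵢ / (Σxᵢ² + σ²/τ²).
Σxᵢyᵢ = 4·14 + 4·13 + 6·19 + 4·12 = 270; Σxᵢ² = 84; σ²/τ² = 1.
β̂_MAP = 270 / (84 + 1) = 270/85 ≈ 3.176.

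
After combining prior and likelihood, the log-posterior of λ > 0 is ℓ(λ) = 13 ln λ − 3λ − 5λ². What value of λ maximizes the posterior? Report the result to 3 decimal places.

λ̂_MAP = 1.000

ℓ'(λ) = 13/λ − 3 − 10λ. Setting this to zero and multiplying by λ: 10λ² + 3λ − 13 = 0.
λ = (−3 + √(3² + 4·10·13)) / (2·10) = (−3 + √529) / 20 = (−3 + 23)/20 = 1.
ℓ''(λ) = −13/λ² − 10 < 0, confirming a maximum.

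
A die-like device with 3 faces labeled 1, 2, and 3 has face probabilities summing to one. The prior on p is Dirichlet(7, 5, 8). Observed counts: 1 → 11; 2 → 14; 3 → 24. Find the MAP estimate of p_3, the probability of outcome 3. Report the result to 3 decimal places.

MAP estimate: 0.470

The posterior is Dirichlet(αᵢ + nᵢ) = Dirichlet(18, 19, 32).
For a Dirichlet(a₁,…,a_K) with all aᵢ > 1, the mode has j-th component (aⱼ − 1)/(Σaᵢ − K).
Here Σaᵢ = 69 and K = 3, so p_3 = (32 − 1)/(69 − 3) = 31/66 ≈ 0.470.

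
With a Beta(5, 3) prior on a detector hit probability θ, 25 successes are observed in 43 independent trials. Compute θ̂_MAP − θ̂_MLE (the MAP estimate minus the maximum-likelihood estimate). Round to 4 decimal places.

Posterior is Beta(30, 21); MAP = (30−1)/(51−2) = 29/49 ≈ 0.59184.
MLE ignores the prior: θ̂_MLE = k/n = 25/43 ≈ 0.58140.
Difference = 29/49 − 25/43 = 22/2107 ≈ 0.0104.

MAP − MLE = 0.0104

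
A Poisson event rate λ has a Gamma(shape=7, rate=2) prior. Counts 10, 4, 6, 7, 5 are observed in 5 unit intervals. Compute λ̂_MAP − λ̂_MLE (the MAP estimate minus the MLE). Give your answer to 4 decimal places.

Σxᵢ = 32. Posterior is Gamma(39, 7); MAP = (39−1)/7 = 38/7 ≈ 5.42857.
MLE = x̄ = 32/5 ≈ 6.40000.
Difference = 38/7 − 32/5 = -34/35 ≈ -0.9714.

MAP − MLE = -0.9714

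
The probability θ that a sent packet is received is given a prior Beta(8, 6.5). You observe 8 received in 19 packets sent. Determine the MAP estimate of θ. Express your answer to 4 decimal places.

θ̂_MAP = 0.4762

Prior: Beta(8, 6.5).
Data: 8 successes in 19 trials. The binomial likelihood contributes θ^8(1−θ)^11, so the posterior is Beta(8+8, 6.5+11) = Beta(16, 17.5).
For Beta(a, b) with a, b > 1 the mode is (a−1)/(a+b−2) = 15/31.5 ≈ 0.4762.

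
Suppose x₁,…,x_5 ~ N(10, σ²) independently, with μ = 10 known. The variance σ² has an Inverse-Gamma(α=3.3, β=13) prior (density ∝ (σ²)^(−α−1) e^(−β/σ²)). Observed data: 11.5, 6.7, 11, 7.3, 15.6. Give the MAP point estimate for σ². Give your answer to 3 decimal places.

Sum of squared deviations about the known mean: SS = (11.5−10)² + (6.7−10)² + (11−10)² + (7.3−10)² + (15.6−10)² = 52.79.
The Normal likelihood contributes (σ²)^(−n/2) exp(−SS/(2σ²)), so the posterior is Inverse-Gamma(α + n/2, β + SS/2) = Inverse-Gamma(5.8, 39.395).
The mode of Inverse-Gamma(a, b) is b/(a+1) = 39.395/6.8 ≈ 5.793.

σ̂²_MAP = 5.793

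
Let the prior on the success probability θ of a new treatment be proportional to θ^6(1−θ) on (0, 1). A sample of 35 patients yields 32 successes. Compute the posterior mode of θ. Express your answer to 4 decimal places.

The prior density ∝ θ^6(1−θ)^1 is the kernel of Beta(7, 2).
Data: 32 successes in 35 trials. The binomial likelihood contributes θ^32(1−θ)^3, so the posterior is Beta(7+32, 2+3) = Beta(39, 5).
For Beta(a, b) with a, b > 1 the mode is (a−1)/(a+b−2) = 38/42 ≈ 0.9048.

θ̂_MAP = 0.9048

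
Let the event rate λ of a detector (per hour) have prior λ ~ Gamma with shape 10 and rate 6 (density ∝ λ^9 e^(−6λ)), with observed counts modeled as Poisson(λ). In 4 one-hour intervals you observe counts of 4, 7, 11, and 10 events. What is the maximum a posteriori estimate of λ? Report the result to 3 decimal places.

λ̂_MAP = 4.100

Σxᵢ = 4+7+11+10 = 32, with n = 4.
Posterior ∝ λ^9e^(−6λ) · λ^32e^(−4λ) = λ^41e^(−10λ), i.e. Gamma(shape=42, rate=10).
The mode of a Gamma(a, b) with a ≥ 1 (shape–rate) is (a−1)/b = 41/10 ≈ 4.100.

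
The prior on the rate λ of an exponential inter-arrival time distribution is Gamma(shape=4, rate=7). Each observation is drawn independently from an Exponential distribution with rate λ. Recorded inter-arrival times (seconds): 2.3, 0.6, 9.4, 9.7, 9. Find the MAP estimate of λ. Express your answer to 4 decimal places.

The Exponential(rate=λ) likelihood is ∝ λ^n e^(−λΣtᵢ). Here n = 5 and Σtᵢ = 2.3 + 0.6 + 9.4 + 9.7 + 9 = 31.
Posterior ∝ λ^3e^(−7λ) · λ^5e^(−31λ) = λ^8e^(−38λ), i.e. Gamma(9, 38).
Mode = (a−1)/b = 8/38 ≈ 0.2105.

λ̂_MAP = 0.2105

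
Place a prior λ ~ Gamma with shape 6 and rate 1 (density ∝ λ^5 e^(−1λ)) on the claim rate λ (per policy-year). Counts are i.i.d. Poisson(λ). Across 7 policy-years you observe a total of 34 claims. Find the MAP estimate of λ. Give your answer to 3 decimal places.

λ̂_MAP = 4.875

Σxᵢ = 34, n = 7.
Posterior ∝ λ^5e^(−1λ) · λ^34e^(−7λ) = λ^39e^(−8λ), i.e. Gamma(shape=40, rate=8).
The mode of a Gamma(a, b) with a ≥ 1 (shape–rate) is (a−1)/b = 39/8 ≈ 4.875.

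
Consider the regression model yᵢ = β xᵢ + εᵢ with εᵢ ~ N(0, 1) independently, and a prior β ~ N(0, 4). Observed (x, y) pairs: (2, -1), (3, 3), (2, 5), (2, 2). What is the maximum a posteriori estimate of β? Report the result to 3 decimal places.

log p(β | y) = −Σ(yᵢ − βxᵢ)²/(2·1) − β²/(2·4) + const.
Setting the derivative to zero: Σxᵢ(yᵢ − βxᵢ)/1 − β/4 = 0, so β = Σxᵢyᵢ / (Σxᵢ² + σ²/τ²).
Σxᵢyᵢ = 2·(-1) + 3·3 + 2·5 + 2·2 = 21; Σxᵢ² = 21; σ²/τ² = 0.25.
β̂_MAP = 21 / (21 + 0.25) = 21/21.25 ≈ 0.988.

β̂_MAP = 0.988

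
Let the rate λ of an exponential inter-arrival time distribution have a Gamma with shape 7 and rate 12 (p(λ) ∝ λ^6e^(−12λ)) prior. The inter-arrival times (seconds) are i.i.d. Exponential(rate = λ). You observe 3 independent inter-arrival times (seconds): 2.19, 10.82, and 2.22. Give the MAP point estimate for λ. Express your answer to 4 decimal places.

λ̂_MAP = 0.3305

The Exponential(rate=λ) likelihood is ∝ λ^n e^(−λΣtᵢ). Here n = 3 and Σtᵢ = 2.19 + 10.82 + 2.22 = 15.23.
Posterior ∝ λ^6e^(−12λ) · λ^3e^(−15.23λ) = λ^9e^(−27.23λ), i.e. Gamma(10, 27.23).
Mode = (a−1)/b = 9/27.23 ≈ 0.3305.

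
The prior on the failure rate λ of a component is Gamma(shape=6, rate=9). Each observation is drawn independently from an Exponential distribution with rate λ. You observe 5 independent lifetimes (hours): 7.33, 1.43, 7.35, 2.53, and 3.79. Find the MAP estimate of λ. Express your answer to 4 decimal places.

The Exponential(rate=λ) likelihood is ∝ λ^n e^(−λΣtᵢ). Here n = 5 and Σtᵢ = 7.33 + 1.43 + 7.35 + 2.53 + 3.79 = 22.43.
Posterior ∝ λ^5e^(−9λ) · λ^5e^(−22.43λ) = λ^10e^(−31.43λ), i.e. Gamma(11, 31.43).
Mode = (a−1)/b = 10/31.43 ≈ 0.3182.

λ̂_MAP = 0.3182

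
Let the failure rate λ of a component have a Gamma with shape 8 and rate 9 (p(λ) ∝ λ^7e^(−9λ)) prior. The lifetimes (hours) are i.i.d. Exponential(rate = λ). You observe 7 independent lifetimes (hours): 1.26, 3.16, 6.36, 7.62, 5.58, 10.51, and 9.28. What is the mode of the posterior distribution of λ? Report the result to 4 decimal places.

The Exponential(rate=λ) likelihood is ∝ λ^n e^(−λΣtᵢ). Here n = 7 and Σtᵢ = 1.26 + 3.16 + 6.36 + 7.62 + 5.58 + 10.51 + 9.28 = 43.77.
Posterior ∝ λ^7e^(−9λ) · λ^7e^(−43.77λ) = λ^14e^(−52.77λ), i.e. Gamma(15, 52.77).
Mode = (a−1)/b = 14/52.77 ≈ 0.2653.

λ̂_MAP = 0.2653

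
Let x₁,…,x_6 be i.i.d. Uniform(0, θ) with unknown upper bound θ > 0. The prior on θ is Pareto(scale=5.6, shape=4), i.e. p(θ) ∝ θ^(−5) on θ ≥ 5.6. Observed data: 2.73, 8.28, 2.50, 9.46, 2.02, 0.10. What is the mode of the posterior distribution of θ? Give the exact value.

The Uniform(0, θ) likelihood is θ^(−n) for θ ≥ max(xᵢ), zero otherwise. Here max(xᵢ) = 9.46.
Posterior ∝ θ^(−5) · θ^(−6) = θ^(−11) on θ ≥ max(5.6, 9.46) = 9.46.
This density is strictly decreasing in θ, so the posterior mode lies at the lower boundary of the support.

θ̂_MAP = 9.46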